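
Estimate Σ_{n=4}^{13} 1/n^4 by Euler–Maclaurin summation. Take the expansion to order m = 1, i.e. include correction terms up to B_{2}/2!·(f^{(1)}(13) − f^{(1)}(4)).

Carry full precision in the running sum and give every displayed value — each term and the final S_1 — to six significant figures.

∫_4^13 1/x^4 dx evaluates to 0.00505661.
Boundary: ½(f(4) + f(13)) = ½(0.00390625 + 3.50128e-05) = 0.00197063.
Integral + boundary = 0.00702724.
Order-1 term: 1/12 · (-1.07732e-05 − (-0.00390625)) = 0.000324623.

S_1 ≈ 0.00735187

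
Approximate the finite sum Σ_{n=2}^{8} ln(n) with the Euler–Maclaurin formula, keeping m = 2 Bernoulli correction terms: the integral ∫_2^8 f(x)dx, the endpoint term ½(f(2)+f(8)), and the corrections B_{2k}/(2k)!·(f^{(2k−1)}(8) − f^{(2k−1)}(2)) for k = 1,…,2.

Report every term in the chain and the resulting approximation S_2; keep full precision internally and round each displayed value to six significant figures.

The integral term ∫_2^8 ln(x) dx = 9.24924.
Boundary: ½(f(2) + f(8)) = ½(0.693147 + 2.07944) = 1.38629.
Integral + boundary = 10.6355.
Order-1 term: 1/12 · (0.125000 − 0.500000) = -0.0312500.
Partial sum through k=1: 10.6043.
Order-2 term: −1/720 · (0.00390625 − 0.250000) = 0.000341797.

S_2 ≈ 10.6046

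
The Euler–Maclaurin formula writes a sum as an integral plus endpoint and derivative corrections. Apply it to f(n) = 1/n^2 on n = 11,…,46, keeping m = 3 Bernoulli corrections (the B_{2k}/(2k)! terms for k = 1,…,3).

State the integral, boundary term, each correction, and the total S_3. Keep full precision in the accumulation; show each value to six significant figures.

The integral term ∫_11^46 1/x^2 dx = 0.0691700.
½[f(11) + f(46)] = ½[0.00826446 + 0.000472590] = 0.00436853.
Running total after boundary: 0.0735385.
Correction k=1: B_{2}/2! · (f^{(1)}(46) − f^{(1)}(11)) = 1/12 · (-2.05474e-05 − (-0.00150263)) = 0.000123507.
Running total after k=1: 0.0736620.
Correction k=2: B_{4}/4! · (f^{(3)}(46) − f^{(3)}(11)) = −1/720 · (-1.16526e-07 − (-0.000149021)) = -2.06812e-07.
Running total after k=2: 0.0736618.
Correction k=3: B_{6}/6! · (f^{(5)}(46) − f^{(5)}(11)) = 1/30240 · (-1.65207e-09 − (-3.69474e-05)) = 1.22175e-09.

S_3 ≈ 0.0736618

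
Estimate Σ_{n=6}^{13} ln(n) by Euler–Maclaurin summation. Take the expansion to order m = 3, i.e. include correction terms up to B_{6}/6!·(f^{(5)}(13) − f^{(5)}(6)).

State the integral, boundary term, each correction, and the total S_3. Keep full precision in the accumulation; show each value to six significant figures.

S_3 ≈ 17.7647

Integral: ∫_6^13 ln(x) dx = 15.5938.
Endpoint term: (f(6) + f(13))/2 = (1.79176 + 2.56495)/2 = 2.17835.
Running total after boundary: 17.7721.
Order-1 term: 1/12 · (0.0769231 − 0.166667) = -0.00747863.
Partial sum through k=1: 17.7647.
Order-2 term: −1/720 · (0.000910332 − 0.00925926) = 1.15957e-05.
Partial sum through k=2: 17.7647.
Order-3 term: 1/30240 · (6.46390e-05 − 0.00308642) = -9.99266e-08.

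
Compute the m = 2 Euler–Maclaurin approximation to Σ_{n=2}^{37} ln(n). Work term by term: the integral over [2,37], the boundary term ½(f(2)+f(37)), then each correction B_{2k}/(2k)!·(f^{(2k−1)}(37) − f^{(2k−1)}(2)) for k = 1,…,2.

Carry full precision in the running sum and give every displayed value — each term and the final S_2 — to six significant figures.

S_2 ≈ 99.3306

The integral term ∫_2^37 ln(x) dx = 97.2177.
½[f(2) + f(37)] = ½[0.693147 + 3.61092] = 2.15203.
Running total after boundary: 99.3697.
Correction k=1: B_{2}/2! · (f^{(1)}(37) − f^{(1)}(2)) = 1/12 · (0.0270270 − 0.500000) = -0.0394144.
After k=1: 99.3303.
Correction k=2: B_{4}/4! · (f^{(3)}(37) − f^{(3)}(2)) = −1/720 · (3.94843e-05 − 0.250000) = 0.000347167.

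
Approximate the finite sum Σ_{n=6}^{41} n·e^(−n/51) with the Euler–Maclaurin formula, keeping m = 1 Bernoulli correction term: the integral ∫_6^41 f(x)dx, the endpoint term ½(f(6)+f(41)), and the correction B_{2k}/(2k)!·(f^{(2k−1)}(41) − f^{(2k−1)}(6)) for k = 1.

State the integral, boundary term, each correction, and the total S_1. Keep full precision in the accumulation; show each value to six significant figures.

∫_6^41 x·e^(−x/51) dx evaluates to 484.351.
Boundary: ½(f(6) + f(41)) = ½(5.33406 + 18.3504) = 11.8422.
Integral + boundary = 496.194.
k=1: B_{2}/(2)! × [f^{(1)}(41) − f^{(1)}(6)] = 1/12 × (0.0877589 − 0.784420) = -0.0580551.

S_1 ≈ 496.136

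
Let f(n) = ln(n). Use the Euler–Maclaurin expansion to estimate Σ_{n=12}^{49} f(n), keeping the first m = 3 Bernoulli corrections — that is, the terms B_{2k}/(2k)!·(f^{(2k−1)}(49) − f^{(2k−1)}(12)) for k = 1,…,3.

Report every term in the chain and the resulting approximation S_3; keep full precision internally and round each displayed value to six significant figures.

S_3 ≈ 127.063

Integral: ∫_12^49 ln(x) dx = 123.880.
½[f(12) + f(49)] = ½[2.48491 + 3.89182] = 3.18836.
So far: 127.069.
Order-1 term: 1/12 · (0.0204082 − 0.0833333) = -0.00524376.
Partial sum through k=1: 127.063.
Order-2 term: −1/720 · (1.69997e-05 − 0.00115741) = 1.58390e-06.
Partial sum through k=2: 127.063.
Order-3 term: 1/30240 · (8.49632e-08 − 9.64506e-05) = -3.18669e-09.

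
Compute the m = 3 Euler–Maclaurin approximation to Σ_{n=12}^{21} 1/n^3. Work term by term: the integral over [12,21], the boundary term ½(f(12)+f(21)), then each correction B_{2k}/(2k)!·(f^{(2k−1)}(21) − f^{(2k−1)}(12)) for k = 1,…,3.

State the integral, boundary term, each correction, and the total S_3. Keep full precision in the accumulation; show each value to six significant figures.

S_3 ≈ 0.00269252

The integral term ∫_12^21 1/x^3 dx = 0.00233844.
Endpoint term: (f(12) + f(21))/2 = (0.000578704 + 0.000107980)/2 = 0.000343342.
Integral + boundary = 0.00268178.
Correction k=1: B_{2}/2! · (f^{(1)}(21) − f^{(1)}(12)) = 1/12 · (-1.54257e-05 − (-0.000144676)) = 1.07709e-05.
After k=1: 0.00269255.
Correction k=2: B_{4}/4! · (f^{(3)}(21) − f^{(3)}(12)) = −1/720 · (-6.99577e-07 − (-2.00939e-05)) = -2.69365e-08.
After k=2: 0.00269252.
Correction k=3: B_{6}/6! · (f^{(5)}(21) − f^{(5)}(12)) = 1/30240 · (-6.66264e-08 − (-5.86071e-06)) = 1.91603e-10.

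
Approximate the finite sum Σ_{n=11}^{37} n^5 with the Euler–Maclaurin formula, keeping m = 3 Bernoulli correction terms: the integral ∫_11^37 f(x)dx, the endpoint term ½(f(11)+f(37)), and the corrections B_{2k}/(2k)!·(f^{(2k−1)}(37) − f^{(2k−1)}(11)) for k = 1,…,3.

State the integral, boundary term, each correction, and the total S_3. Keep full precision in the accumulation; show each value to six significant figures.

The integral term ∫_11^37 x^5 dx = 4.27326e+08.
½[f(11) + f(37)] = ½[161051 + 6.93440e+07] = 3.47525e+07.
Integral + boundary = 4.62078e+08.
Correction k=1: B_{2}/2! · (f^{(1)}(37) − f^{(1)}(11)) = 1/12 · (9.37080e+06 − 73205.0) = 774800.
After k=1: 4.62853e+08.
Correction k=2: B_{4}/4! · (f^{(3)}(37) − f^{(3)}(11)) = −1/720 · (82140.0 − 7260.00) = -104.000.
After k=2: 4.62853e+08.
Correction k=3: B_{6}/6! · (f^{(5)}(37) − f^{(5)}(11)) = 1/30240 · (120.000 − 120.000) = 0.00000.

S_3 ≈ 4.62853e+08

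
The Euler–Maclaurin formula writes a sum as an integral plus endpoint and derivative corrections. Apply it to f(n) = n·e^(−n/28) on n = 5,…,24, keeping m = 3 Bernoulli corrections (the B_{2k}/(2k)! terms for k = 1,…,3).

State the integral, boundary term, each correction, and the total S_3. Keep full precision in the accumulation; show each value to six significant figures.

Integral: ∫_5^24 x·e^(−x/28) dx = 155.006.
Endpoint term: (f(5) + f(24))/2 = (4.18232 + 10.1849)/2 = 7.18363.
So far: 162.190.
k=1: B_{2}/(2)! × [f^{(1)}(24) − f^{(1)}(5)] = 1/12 × (0.0606247 − 0.687096) = -0.0522059.
After k=1: 162.138.
k=2: B_{4}/(4)! × [f^{(3)}(24) − f^{(3)}(5)] = −1/720 × (0.00115991 − 0.00301024) = 2.56989e-06.
After k=2: 162.138.
k=3: B_{6}/(6)! × [f^{(5)}(24) − f^{(5)}(5)] = 1/30240 × (2.86033e-06 − 6.56132e-06) = -1.22387e-10.

S_3 ≈ 162.138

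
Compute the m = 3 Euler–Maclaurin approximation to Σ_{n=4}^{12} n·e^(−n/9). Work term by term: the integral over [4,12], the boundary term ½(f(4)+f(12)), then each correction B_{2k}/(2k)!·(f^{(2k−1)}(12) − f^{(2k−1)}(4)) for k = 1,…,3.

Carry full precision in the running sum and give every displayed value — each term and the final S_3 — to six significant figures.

Integral: ∫_4^12 x·e^(−x/9) dx = 25.1982.
½[f(4) + f(12)] = ½[2.56472 + 3.16317] = 2.86394.
Integral + boundary = 28.0622.
Order-1 term: 1/12 · (-0.0878657 − 0.356211) = -0.0370064.
Running total after k=1: 28.0252.
Order-2 term: −1/720 · (0.00542381 − 0.0202293) = 2.05632e-05.
Running total after k=2: 28.0252.
Order-3 term: 1/30240 · (0.000147313 − 0.000445196) = -9.85063e-09.

S_3 ≈ 28.0252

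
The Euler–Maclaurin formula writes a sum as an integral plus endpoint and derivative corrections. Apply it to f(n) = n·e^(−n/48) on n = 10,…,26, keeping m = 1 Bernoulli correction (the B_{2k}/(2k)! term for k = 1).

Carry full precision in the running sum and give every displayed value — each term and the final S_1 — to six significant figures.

∫_10^26 x·e^(−x/48) dx evaluates to 193.956.
Boundary: ½(f(10) + f(26)) = ½(8.11936 + 15.1262) = 11.6228.
Running total after boundary: 205.579.
k=1: B_{2}/(2)! × [f^{(1)}(26) − f^{(1)}(10)] = 1/12 × (0.266648 − 0.642783) = -0.0313446.

S_1 ≈ 205.547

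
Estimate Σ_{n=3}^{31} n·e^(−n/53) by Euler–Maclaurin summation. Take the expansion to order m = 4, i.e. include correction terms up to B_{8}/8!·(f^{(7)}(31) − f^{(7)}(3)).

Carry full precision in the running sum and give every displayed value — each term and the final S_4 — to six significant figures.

The integral term ∫_3^31 x·e^(−x/53) dx = 324.197.
Boundary: ½(f(3) + f(31)) = ½(2.83491 + 17.2719) = 10.0534.
Integral + boundary = 334.250.
k=1: B_{2}/(2)! × [f^{(1)}(31) − f^{(1)}(3)] = 1/12 × (0.231273 − 0.891480) = -0.0550172.
Running total after k=1: 334.195.
k=2: B_{4}/(4)! × [f^{(3)}(31) − f^{(3)}(3)] = −1/720 × (0.000479028 − 0.000990180) = 7.09934e-07.
Running total after k=2: 334.195.
k=3: B_{6}/(6)! × [f^{(5)}(31) − f^{(5)}(3)] = 1/30240 × (3.11756e-07 − 5.92024e-07) = -9.26811e-12.
Running total after k=3: 334.195.
k=4: B_{8}/(8)! × [f^{(7)}(31) − f^{(7)}(3)] = −1/1209600 × (1.61260e-10 − 2.96029e-10) = 1.11416e-16.

S_4 ≈ 334.195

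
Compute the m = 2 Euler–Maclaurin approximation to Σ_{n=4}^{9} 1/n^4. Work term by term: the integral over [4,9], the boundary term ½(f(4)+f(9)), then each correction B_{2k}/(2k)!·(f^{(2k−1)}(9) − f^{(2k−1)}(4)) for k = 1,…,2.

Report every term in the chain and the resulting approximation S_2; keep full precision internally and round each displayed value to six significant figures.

The integral term ∫_4^9 1/x^4 dx = 0.00475109.
Endpoint term: (f(4) + f(9))/2 = (0.00390625 + 0.000152416)/2 = 0.00202933.
Running total after boundary: 0.00678042.
k=1: B_{2}/(2)! × [f^{(1)}(9) − f^{(1)}(4)] = 1/12 × (-6.77404e-05 − (-0.00390625)) = 0.000319876.
After k=1: 0.00710029.
k=2: B_{4}/(4)! × [f^{(3)}(9) − f^{(3)}(4)] = −1/720 × (-2.50890e-05 − (-0.00732422)) = -1.01377e-05.

S_2 ≈ 0.00709016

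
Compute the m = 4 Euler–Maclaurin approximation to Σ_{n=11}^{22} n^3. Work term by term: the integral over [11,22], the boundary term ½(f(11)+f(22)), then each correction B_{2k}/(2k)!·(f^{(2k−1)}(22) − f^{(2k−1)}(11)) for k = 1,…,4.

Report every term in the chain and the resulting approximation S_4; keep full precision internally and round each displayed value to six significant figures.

S_4 ≈ 60984.0

∫_11^22 x^3 dx evaluates to 54903.8.
½[f(11) + f(22)] = ½[1331.00 + 10648.0] = 5989.50.
So far: 60893.2.
Order-1 term: 1/12 · (1452.00 − 363.000) = 90.7500.
Running total after k=1: 60984.0.
Order-2 term: −1/720 · (6.00000 − 6.00000) = 0.00000.
Running total after k=2: 60984.0.
Order-3 term: 1/30240 · (0.00000 − 0.00000) = 0.00000.
Running total after k=3: 60984.0.
Order-4 term: −1/1209600 · (0.00000 − 0.00000) = 0.00000.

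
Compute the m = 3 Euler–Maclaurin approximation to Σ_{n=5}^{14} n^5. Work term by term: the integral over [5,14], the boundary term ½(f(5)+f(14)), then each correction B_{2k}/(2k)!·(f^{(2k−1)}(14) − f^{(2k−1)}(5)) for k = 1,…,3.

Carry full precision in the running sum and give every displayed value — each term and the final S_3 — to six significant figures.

Integral: ∫_5^14 x^5 dx = 1.25232e+06.
Boundary: ½(f(5) + f(14)) = ½(3125.00 + 537824) = 270474.
Running total after boundary: 1.52279e+06.
Correction k=1: B_{2}/2! · (f^{(1)}(14) − f^{(1)}(5)) = 1/12 · (192080 − 3125.00) = 15746.2.
Running total after k=1: 1.53854e+06.
Correction k=2: B_{4}/4! · (f^{(3)}(14) − f^{(3)}(5)) = −1/720 · (11760.0 − 1500.00) = -14.2500.
Running total after k=2: 1.53852e+06.
Correction k=3: B_{6}/6! · (f^{(5)}(14) − f^{(5)}(5)) = 1/30240 · (120.000 − 120.000) = 0.00000.

S_3 ≈ 1.53852e+06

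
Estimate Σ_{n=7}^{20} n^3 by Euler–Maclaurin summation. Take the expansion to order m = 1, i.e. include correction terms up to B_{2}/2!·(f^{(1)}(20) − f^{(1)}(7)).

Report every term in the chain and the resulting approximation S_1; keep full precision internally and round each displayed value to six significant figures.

Integral: ∫_7^20 x^3 dx = 39399.8.
Endpoint term: (f(7) + f(20))/2 = (343.000 + 8000.00)/2 = 4171.50.
Running total after boundary: 43571.2.
k=1: B_{2}/(2)! × [f^{(1)}(20) − f^{(1)}(7)] = 1/12 × (1200.00 − 147.000) = 87.7500.

S_1 ≈ 43659.0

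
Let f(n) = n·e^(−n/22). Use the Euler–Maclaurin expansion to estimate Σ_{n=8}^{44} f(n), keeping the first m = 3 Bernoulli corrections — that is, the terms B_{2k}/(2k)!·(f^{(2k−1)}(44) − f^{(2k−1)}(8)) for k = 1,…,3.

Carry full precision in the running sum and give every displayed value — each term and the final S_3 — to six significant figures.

S_3 ≈ 267.998

∫_8^44 x·e^(−x/22) dx evaluates to 262.288.
Endpoint term: (f(8) + f(44))/2 = (5.56115 + 5.95475)/2 = 5.75795.
So far: 268.046.
Order-1 term: 1/12 · (-0.135335 − 0.442364) = -0.0481416.
Running total after k=1: 267.998.
Order-2 term: −1/720 · (0.000279618 − 0.00378647) = 4.87063e-06.
Running total after k=2: 267.998.
Order-3 term: 1/30240 · (1.73317e-06 − 1.37582e-05) = -3.97653e-10.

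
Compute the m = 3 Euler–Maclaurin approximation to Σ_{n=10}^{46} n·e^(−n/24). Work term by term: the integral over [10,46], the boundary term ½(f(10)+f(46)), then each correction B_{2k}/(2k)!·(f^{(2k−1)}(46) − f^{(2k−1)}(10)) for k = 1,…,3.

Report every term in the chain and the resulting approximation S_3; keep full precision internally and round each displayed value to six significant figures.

S_3 ≈ 297.454

Integral: ∫_10^46 x·e^(−x/24) dx = 290.818.
½[f(10) + f(46)] = ½[6.59241 + 6.76644] = 6.67942.
Integral + boundary = 297.498.
Correction k=1: B_{2}/2! · (f^{(1)}(46) − f^{(1)}(10)) = 1/12 · (-0.134838 − 0.384557) = -0.0432830.
After k=1: 297.454.
Correction k=2: B_{4}/4! · (f^{(3)}(46) − f^{(3)}(10)) = −1/720 · (0.000276657 − 0.00295666) = 3.72223e-06.
After k=2: 297.454.
Correction k=3: B_{6}/6! · (f^{(5)}(46) − f^{(5)}(10)) = 1/30240 · (1.36703e-06 − 9.10711e-06) = -2.55955e-10.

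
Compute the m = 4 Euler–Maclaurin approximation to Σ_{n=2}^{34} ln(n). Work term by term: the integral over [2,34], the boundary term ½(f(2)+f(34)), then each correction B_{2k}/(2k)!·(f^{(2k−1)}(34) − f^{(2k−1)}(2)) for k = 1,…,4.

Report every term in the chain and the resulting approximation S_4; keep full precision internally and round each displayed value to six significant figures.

The integral term ∫_2^34 ln(x) dx = 86.5100.
Endpoint term: (f(2) + f(34))/2 = (0.693147 + 3.52636)/2 = 2.10975.
Integral + boundary = 88.6197.
Order-1 term: 1/12 · (0.0294118 − 0.500000) = -0.0392157.
After k=1: 88.5805.
Order-2 term: −1/720 · (5.08854e-05 − 0.250000) = 0.000347152.
After k=2: 88.5808.
Order-3 term: 1/30240 · (5.28222e-07 − 0.750000) = -2.48016e-05.
After k=3: 88.5808.
Order-4 term: −1/1209600 · (1.37082e-08 − 5.62500) = 4.65030e-06.

S_4 ≈ 88.5808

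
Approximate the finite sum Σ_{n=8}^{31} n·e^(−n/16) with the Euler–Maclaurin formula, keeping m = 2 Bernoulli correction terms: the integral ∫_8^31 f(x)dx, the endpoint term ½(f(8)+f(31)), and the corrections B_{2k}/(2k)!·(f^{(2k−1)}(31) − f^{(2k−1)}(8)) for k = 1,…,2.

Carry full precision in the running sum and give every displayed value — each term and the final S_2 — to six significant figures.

S_2 ≈ 129.194

∫_8^31 x·e^(−x/16) dx evaluates to 124.572.
½[f(8) + f(31)] = ½[4.85225 + 4.46597] = 4.65911.
Running total after boundary: 129.231.
Correction k=1: B_{2}/2! · (f^{(1)}(31) − f^{(1)}(8)) = 1/12 · (-0.135060 − 0.303265) = -0.0365271.
Partial sum through k=1: 129.194.
Correction k=2: B_{4}/4! · (f^{(3)}(31) − f^{(3)}(8)) = −1/720 · (0.000597920 − 0.00592315) = 7.39615e-06.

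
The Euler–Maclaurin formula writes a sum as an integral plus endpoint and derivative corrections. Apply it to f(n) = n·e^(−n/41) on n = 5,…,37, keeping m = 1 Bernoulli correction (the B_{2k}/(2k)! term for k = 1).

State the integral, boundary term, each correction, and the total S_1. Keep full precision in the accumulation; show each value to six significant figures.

Integral: ∫_5^37 x·e^(−x/41) dx = 372.429.
Boundary: ½(f(5) + f(37)) = ½(4.42596 + 15.0064) = 9.71619.
Integral + boundary = 382.145.
Correction k=1: B_{2}/2! · (f^{(1)}(37) − f^{(1)}(5)) = 1/12 · (0.0395687 − 0.777241) = -0.0614727.

S_1 ≈ 382.084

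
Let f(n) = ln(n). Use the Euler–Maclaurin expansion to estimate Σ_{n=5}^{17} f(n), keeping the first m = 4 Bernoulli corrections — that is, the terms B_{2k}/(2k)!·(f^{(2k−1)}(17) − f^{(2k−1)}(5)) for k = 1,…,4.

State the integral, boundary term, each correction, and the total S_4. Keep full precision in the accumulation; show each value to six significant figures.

S_4 ≈ 30.3270

∫_5^17 ln(x) dx evaluates to 28.1174.
½[f(5) + f(17)] = ½[1.60944 + 2.83321] = 2.22133.
So far: 30.3388.
k=1: B_{2}/(2)! × [f^{(1)}(17) − f^{(1)}(5)] = 1/12 × (0.0588235 − 0.200000) = -0.0117647.
Running total after k=1: 30.3270.
k=2: B_{4}/(4)! × [f^{(3)}(17) − f^{(3)}(5)] = −1/720 × (0.000407083 − 0.0160000) = 2.16568e-05.
Running total after k=2: 30.3270.
k=3: B_{6}/(6)! × [f^{(5)}(17) − f^{(5)}(5)] = 1/30240 × (1.69031e-05 − 0.00768000) = -2.53409e-07.
Running total after k=3: 30.3270.
k=4: B_{8}/(8)! × [f^{(7)}(17) − f^{(7)}(5)] = −1/1209600 × (1.75465e-06 − 0.00921600) = 7.61760e-09.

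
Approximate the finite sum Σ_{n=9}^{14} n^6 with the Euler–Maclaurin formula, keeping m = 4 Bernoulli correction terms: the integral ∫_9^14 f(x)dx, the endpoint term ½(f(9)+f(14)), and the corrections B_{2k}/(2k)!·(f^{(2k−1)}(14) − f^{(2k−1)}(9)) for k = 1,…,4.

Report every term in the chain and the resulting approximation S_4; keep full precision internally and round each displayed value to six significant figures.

S_4 ≈ 1.86453e+07

The integral term ∫_9^14 x^6 dx = 1.43758e+07.
Boundary: ½(f(9) + f(14)) = ½(531441 + 7.52954e+06) = 4.03049e+06.
Running total after boundary: 1.84063e+07.
Order-1 term: 1/12 · (3.22694e+06 − 354294) = 239388.
Running total after k=1: 1.86457e+07.
Order-2 term: −1/720 · (329280 − 87480.0) = -335.833.
Running total after k=2: 1.86453e+07.
Order-3 term: 1/30240 · (10080.0 − 6480.00) = 0.119048.
Running total after k=3: 1.86453e+07.
Order-4 term: −1/1209600 · (0.00000 − 0.00000) = 0.00000.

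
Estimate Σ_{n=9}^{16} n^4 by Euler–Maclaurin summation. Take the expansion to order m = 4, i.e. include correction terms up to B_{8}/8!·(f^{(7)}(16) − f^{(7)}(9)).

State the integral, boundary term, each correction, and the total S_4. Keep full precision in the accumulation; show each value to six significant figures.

Integral: ∫_9^16 x^4 dx = 197905.
Boundary: ½(f(9) + f(16)) = ½(6561.00 + 65536.0) = 36048.5.
Running total after boundary: 233954.
k=1: B_{2}/(2)! × [f^{(1)}(16) − f^{(1)}(9)] = 1/12 × (16384.0 − 2916.00) = 1122.33.
Running total after k=1: 235076.
k=2: B_{4}/(4)! × [f^{(3)}(16) − f^{(3)}(9)] = −1/720 × (384.000 − 216.000) = -0.233333.
Running total after k=2: 235076.
k=3: B_{6}/(6)! × [f^{(5)}(16) − f^{(5)}(9)] = 1/30240 × (0.00000 − 0.00000) = 0.00000.
Running total after k=3: 235076.
k=4: B_{8}/(8)! × [f^{(7)}(16) − f^{(7)}(9)] = −1/1209600 × (0.00000 − 0.00000) = 0.00000.

S_4 ≈ 235076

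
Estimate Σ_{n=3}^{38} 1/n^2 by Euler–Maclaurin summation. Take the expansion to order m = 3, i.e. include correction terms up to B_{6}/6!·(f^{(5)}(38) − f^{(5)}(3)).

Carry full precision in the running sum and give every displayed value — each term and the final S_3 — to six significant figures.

Integral: ∫_3^38 1/x^2 dx = 0.307018.
½[f(3) + f(38)] = ½[0.111111 + 0.000692521] = 0.0559018.
Integral + boundary = 0.362919.
Order-1 term: 1/12 · (-3.64485e-05 − (-0.0740741)) = 0.00616980.
Running total after k=1: 0.369089.
Order-2 term: −1/720 · (-3.02896e-07 − (-0.0987654)) = -0.000137174.
Running total after k=2: 0.368952.
Order-3 term: 1/30240 · (-6.29285e-09 − (-0.329218)) = 1.08868e-05.

S_3 ≈ 0.368963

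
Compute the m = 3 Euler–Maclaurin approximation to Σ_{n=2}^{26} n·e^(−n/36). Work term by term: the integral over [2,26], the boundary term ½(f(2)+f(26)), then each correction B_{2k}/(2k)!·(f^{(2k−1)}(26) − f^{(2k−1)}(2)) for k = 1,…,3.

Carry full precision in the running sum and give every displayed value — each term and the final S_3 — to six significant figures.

S_3 ≈ 217.250

The integral term ∫_2^26 x·e^(−x/36) dx = 210.053.
½[f(2) + f(26)] = ½[1.89192 + 12.6275] = 7.25969.
So far: 217.313.
Correction k=1: B_{2}/2! · (f^{(1)}(26) − f^{(1)}(2)) = 1/12 · (0.134909 − 0.893406) = -0.0632081.
Partial sum through k=1: 217.250.
Correction k=2: B_{4}/4! · (f^{(3)}(26) − f^{(3)}(2)) = −1/720 · (0.000853590 − 0.00214917) = 1.79942e-06.
Partial sum through k=2: 217.250.
Correction k=3: B_{6}/6! · (f^{(5)}(26) − f^{(5)}(2)) = 1/30240 · (1.23695e-06 − 2.78471e-06) = -5.11827e-11.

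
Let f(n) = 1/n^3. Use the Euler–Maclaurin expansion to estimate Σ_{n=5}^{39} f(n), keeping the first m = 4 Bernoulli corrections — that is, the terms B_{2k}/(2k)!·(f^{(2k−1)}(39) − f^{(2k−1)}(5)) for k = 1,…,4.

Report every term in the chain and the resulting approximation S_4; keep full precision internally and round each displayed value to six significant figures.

S_4 ≈ 0.0240745

Integral: ∫_5^39 1/x^3 dx = 0.0196713.
Endpoint term: (f(5) + f(39))/2 = (0.00800000 + 1.68580e-05)/2 = 0.00400843.
Running total after boundary: 0.0236797.
Order-1 term: 1/12 · (-1.29677e-06 − (-0.00480000)) = 0.000399892.
Partial sum through k=1: 0.0240796.
Order-2 term: −1/720 · (-1.70515e-08 − (-0.00384000)) = -5.33331e-06.
Partial sum through k=2: 0.0240743.
Order-3 term: 1/30240 · (-4.70851e-10 − (-0.00645120)) = 2.13333e-07.
Partial sum through k=3: 0.0240745.
Order-4 term: −1/1209600 · (-2.22888e-11 − (-0.0185795)) = -1.53600e-08.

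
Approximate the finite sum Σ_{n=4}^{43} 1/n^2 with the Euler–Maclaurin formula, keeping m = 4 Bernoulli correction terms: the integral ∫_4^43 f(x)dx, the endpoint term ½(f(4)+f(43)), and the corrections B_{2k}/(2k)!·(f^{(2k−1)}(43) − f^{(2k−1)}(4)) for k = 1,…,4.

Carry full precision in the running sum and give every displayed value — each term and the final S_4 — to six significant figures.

S_4 ≈ 0.260835

The integral term ∫_4^43 1/x^2 dx = 0.226744.
Boundary: ½(f(4) + f(43)) = ½(0.0625000 + 0.000540833) = 0.0315204.
Integral + boundary = 0.258265.
Correction k=1: B_{2}/2! · (f^{(1)}(43) − f^{(1)}(4)) = 1/12 · (-2.51550e-05 − (-0.0312500)) = 0.00260207.
Partial sum through k=1: 0.260867.
Correction k=2: B_{4}/4! · (f^{(3)}(43) − f^{(3)}(4)) = −1/720 · (-1.63256e-07 − (-0.0234375)) = -3.25519e-05.
Partial sum through k=2: 0.260834.
Correction k=3: B_{6}/6! · (f^{(5)}(43) − f^{(5)}(4)) = 1/30240 · (-2.64883e-09 − (-0.0439453)) = 1.45322e-06.
Partial sum through k=3: 0.260836.
Correction k=4: B_{8}/8! · (f^{(7)}(43) − f^{(7)}(4)) = −1/1209600 · (-8.02240e-11 − (-0.153809)) = -1.27157e-07.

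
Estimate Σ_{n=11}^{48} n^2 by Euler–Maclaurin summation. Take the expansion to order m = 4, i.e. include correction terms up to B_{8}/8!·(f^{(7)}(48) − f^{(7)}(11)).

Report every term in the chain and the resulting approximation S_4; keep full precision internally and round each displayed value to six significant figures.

S_4 ≈ 37639.0

∫_11^48 x^2 dx evaluates to 36420.3.
Boundary: ½(f(11) + f(48)) = ½(121.000 + 2304.00) = 1212.50.
Running total after boundary: 37632.8.
Order-1 term: 1/12 · (96.0000 − 22.0000) = 6.16667.
Running total after k=1: 37639.0.
Order-2 term: −1/720 · (0.00000 − 0.00000) = 0.00000.
Running total after k=2: 37639.0.
Order-3 term: 1/30240 · (0.00000 − 0.00000) = 0.00000.
Running total after k=3: 37639.0.
Order-4 term: −1/1209600 · (0.00000 − 0.00000) = 0.00000.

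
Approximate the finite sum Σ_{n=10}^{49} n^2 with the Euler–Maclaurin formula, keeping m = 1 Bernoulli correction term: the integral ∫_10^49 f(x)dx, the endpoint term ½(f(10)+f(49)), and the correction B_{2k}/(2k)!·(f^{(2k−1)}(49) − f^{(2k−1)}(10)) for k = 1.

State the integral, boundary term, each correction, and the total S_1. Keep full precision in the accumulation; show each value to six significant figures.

Integral: ∫_10^49 x^2 dx = 38883.0.
½[f(10) + f(49)] = ½[100.000 + 2401.00] = 1250.50.
Integral + boundary = 40133.5.
Order-1 term: 1/12 · (98.0000 − 20.0000) = 6.50000.

S_1 ≈ 40140.0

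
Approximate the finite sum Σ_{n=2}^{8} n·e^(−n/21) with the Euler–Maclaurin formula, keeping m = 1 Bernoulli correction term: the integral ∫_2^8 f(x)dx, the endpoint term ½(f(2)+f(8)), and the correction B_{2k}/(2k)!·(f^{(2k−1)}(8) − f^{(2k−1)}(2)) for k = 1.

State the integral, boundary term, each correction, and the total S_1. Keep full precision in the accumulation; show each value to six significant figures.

S_1 ≈ 26.6561

Integral: ∫_2^8 x·e^(−x/21) dx = 23.0474.
½[f(2) + f(8)] = ½[1.81831 + 5.46568] = 3.64200.
Integral + boundary = 26.6894.
Correction k=1: B_{2}/2! · (f^{(1)}(8) − f^{(1)}(2)) = 1/12 · (0.422940 − 0.822570) = -0.0333025.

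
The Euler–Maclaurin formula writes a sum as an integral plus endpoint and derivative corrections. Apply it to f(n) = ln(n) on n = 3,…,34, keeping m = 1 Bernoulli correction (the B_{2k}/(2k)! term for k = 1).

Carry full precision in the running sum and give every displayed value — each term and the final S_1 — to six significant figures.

S_1 ≈ 87.8876

Integral: ∫_3^34 ln(x) dx = 85.6004.
½[f(3) + f(34)] = ½[1.09861 + 3.52636] = 2.31249.
Running total after boundary: 87.9129.
Correction k=1: B_{2}/2! · (f^{(1)}(34) − f^{(1)}(3)) = 1/12 · (0.0294118 − 0.333333) = -0.0253268.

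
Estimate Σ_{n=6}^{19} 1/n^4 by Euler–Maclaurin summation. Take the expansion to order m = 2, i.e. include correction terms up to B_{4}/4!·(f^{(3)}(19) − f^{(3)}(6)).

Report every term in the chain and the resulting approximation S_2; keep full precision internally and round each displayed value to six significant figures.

S_2 ≈ 0.00192639

Integral: ∫_6^19 1/x^4 dx = 0.00149461.
Endpoint term: (f(6) + f(19))/2 = (0.000771605 + 7.67336e-06)/2 = 0.000389639.
Integral + boundary = 0.00188425.
Order-1 term: 1/12 · (-1.61544e-06 − (-0.000514403)) = 4.27323e-05.
Running total after k=1: 0.00192698.
Order-2 term: −1/720 · (-1.34247e-07 − (-0.000428669)) = -5.95188e-07.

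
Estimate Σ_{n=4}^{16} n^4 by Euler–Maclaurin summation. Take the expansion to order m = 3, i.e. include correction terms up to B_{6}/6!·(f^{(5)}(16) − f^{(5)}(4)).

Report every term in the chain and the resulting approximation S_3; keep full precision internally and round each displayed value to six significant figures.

S_3 ≈ 243750

∫_4^16 x^4 dx evaluates to 209510.
Endpoint term: (f(4) + f(16))/2 = (256.000 + 65536.0)/2 = 32896.0.
Running total after boundary: 242406.
Correction k=1: B_{2}/2! · (f^{(1)}(16) − f^{(1)}(4)) = 1/12 · (16384.0 − 256.000) = 1344.00.
After k=1: 243750.
Correction k=2: B_{4}/4! · (f^{(3)}(16) − f^{(3)}(4)) = −1/720 · (384.000 − 96.0000) = -0.400000.
After k=2: 243750.
Correction k=3: B_{6}/6! · (f^{(5)}(16) − f^{(5)}(4)) = 1/30240 · (0.00000 − 0.00000) = 0.00000.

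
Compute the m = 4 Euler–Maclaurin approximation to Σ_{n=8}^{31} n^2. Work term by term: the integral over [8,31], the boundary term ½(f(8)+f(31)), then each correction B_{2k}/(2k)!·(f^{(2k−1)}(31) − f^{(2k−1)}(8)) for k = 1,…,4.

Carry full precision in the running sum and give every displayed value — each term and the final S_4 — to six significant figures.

S_4 ≈ 10276.0

∫_8^31 x^2 dx evaluates to 9759.67.
Boundary: ½(f(8) + f(31)) = ½(64.0000 + 961.000) = 512.500.
Running total after boundary: 10272.2.
Order-1 term: 1/12 · (62.0000 − 16.0000) = 3.83333.
After k=1: 10276.0.
Order-2 term: −1/720 · (0.00000 − 0.00000) = 0.00000.
After k=2: 10276.0.
Order-3 term: 1/30240 · (0.00000 − 0.00000) = 0.00000.
After k=3: 10276.0.
Order-4 term: −1/1209600 · (0.00000 − 0.00000) = 0.00000.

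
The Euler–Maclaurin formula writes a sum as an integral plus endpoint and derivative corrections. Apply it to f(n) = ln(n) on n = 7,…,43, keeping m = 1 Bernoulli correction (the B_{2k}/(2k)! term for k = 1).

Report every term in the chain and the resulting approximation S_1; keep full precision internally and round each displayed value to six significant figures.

∫_7^43 ln(x) dx evaluates to 112.110.
½[f(7) + f(43)] = ½[1.94591 + 3.76120] = 2.85356.
Running total after boundary: 114.964.
k=1: B_{2}/(2)! × [f^{(1)}(43) − f^{(1)}(7)] = 1/12 × (0.0232558 − 0.142857) = -0.00996678.

S_1 ≈ 114.954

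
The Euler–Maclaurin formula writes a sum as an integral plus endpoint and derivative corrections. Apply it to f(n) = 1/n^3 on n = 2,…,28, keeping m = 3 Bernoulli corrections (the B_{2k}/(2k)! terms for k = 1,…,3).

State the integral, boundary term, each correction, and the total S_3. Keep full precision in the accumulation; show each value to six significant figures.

S_3 ≈ 0.201533

Integral: ∫_2^28 1/x^3 dx = 0.124362.
Endpoint term: (f(2) + f(28))/2 = (0.125000 + 4.55539e-05)/2 = 0.0625228.
Running total after boundary: 0.186885.
Correction k=1: B_{2}/2! · (f^{(1)}(28) − f^{(1)}(2)) = 1/12 · (-4.88078e-06 − (-0.187500)) = 0.0156246.
Running total after k=1: 0.202510.
Correction k=2: B_{4}/4! · (f^{(3)}(28) − f^{(3)}(2)) = −1/720 · (-1.24510e-07 − (-0.937500)) = -0.00130208.
Running total after k=2: 0.201208.
Correction k=3: B_{6}/6! · (f^{(5)}(28) − f^{(5)}(2)) = 1/30240 · (-6.67016e-09 − (-9.84375)) = 0.000325521.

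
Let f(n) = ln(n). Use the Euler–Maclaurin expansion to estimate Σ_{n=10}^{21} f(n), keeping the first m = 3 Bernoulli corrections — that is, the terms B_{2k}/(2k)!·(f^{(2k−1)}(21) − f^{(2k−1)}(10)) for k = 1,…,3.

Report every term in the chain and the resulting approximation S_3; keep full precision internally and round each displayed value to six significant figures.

S_3 ≈ 32.5783

∫_10^21 ln(x) dx evaluates to 29.9091.
Endpoint term: (f(10) + f(21))/2 = (2.30259 + 3.04452)/2 = 2.67355.
So far: 32.5827.
k=1: B_{2}/(2)! × [f^{(1)}(21) − f^{(1)}(10)] = 1/12 × (0.0476190 − 0.100000) = -0.00436508.
After k=1: 32.5783.
k=2: B_{4}/(4)! × [f^{(3)}(21) − f^{(3)}(10)] = −1/720 × (0.000215959 − 0.00200000) = 2.47783e-06.
After k=2: 32.5783.
k=3: B_{6}/(6)! × [f^{(5)}(21) − f^{(5)}(10)] = 1/30240 × (5.87645e-06 − 0.000240000) = -7.74218e-09.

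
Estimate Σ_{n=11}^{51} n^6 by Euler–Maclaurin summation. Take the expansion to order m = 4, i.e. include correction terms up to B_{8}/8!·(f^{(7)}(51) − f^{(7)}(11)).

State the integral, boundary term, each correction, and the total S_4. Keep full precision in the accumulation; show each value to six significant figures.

S_4 ≈ 1.37170e+11

Integral: ∫_11^51 x^6 dx = 1.28199e+11.
Boundary: ½(f(11) + f(51)) = ½(1.77156e+06 + 1.75963e+10) = 8.79903e+09.
So far: 1.36998e+11.
Order-1 term: 1/12 · (2.07015e+09 − 966306) = 1.72432e+08.
Partial sum through k=1: 1.37170e+11.
Order-2 term: −1/720 · (1.59181e+07 − 159720) = -21886.7.
Partial sum through k=2: 1.37170e+11.
Order-3 term: 1/30240 · (36720.0 − 7920.00) = 0.952381.
Partial sum through k=3: 1.37170e+11.
Order-4 term: −1/1209600 · (0.00000 − 0.00000) = 0.00000.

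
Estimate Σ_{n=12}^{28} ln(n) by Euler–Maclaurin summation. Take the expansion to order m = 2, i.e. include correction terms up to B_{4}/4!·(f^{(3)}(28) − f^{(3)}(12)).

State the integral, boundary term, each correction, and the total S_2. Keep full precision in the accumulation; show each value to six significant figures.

The integral term ∫_12^28 ln(x) dx = 47.4828.
Boundary: ½(f(12) + f(28)) = ½(2.48491 + 3.33220) = 2.90856.
Running total after boundary: 50.3914.
Correction k=1: B_{2}/2! · (f^{(1)}(28) − f^{(1)}(12)) = 1/12 · (0.0357143 − 0.0833333) = -0.00396825.
Running total after k=1: 50.3874.
Correction k=2: B_{4}/4! · (f^{(3)}(28) − f^{(3)}(12)) = −1/720 · (9.11079e-05 − 0.00115741) = 1.48097e-06.

S_2 ≈ 50.3874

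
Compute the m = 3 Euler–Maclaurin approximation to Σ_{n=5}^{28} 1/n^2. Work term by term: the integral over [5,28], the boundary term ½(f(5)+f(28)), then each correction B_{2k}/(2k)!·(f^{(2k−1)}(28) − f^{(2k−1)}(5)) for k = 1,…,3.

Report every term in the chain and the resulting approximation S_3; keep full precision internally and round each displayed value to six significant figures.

S_3 ≈ 0.186239

Integral: ∫_5^28 1/x^2 dx = 0.164286.
Endpoint term: (f(5) + f(28))/2 = (0.0400000 + 0.00127551)/2 = 0.0206378.
Running total after boundary: 0.184923.
Order-1 term: 1/12 · (-9.11079e-05 − (-0.0160000)) = 0.00132574.
Partial sum through k=1: 0.186249.
Order-2 term: −1/720 · (-1.39451e-06 − (-0.00768000)) = -1.06647e-05.
Partial sum through k=2: 0.186239.
Order-3 term: 1/30240 · (-5.33613e-08 − (-0.00921600)) = 3.04760e-07.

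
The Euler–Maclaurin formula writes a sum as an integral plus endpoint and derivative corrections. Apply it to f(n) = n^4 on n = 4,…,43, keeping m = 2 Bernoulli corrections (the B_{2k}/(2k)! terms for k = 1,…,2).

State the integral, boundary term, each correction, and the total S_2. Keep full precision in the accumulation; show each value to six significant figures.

S_2 ≈ 3.11375e+07

Integral: ∫_4^43 x^4 dx = 2.94015e+07.
½[f(4) + f(43)] = ½[256.000 + 3.41880e+06] = 1.70953e+06.
Integral + boundary = 3.11110e+07.
Order-1 term: 1/12 · (318028 − 256.000) = 26481.0.
Running total after k=1: 3.11375e+07.
Order-2 term: −1/720 · (1032.00 − 96.0000) = -1.30000.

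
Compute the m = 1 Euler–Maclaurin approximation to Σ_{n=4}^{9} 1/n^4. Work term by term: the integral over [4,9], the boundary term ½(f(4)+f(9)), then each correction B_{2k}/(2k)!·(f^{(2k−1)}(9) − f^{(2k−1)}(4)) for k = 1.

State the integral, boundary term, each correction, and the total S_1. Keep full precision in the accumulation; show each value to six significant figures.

Integral: ∫_4^9 1/x^4 dx = 0.00475109.
Boundary: ½(f(4) + f(9)) = ½(0.00390625 + 0.000152416) = 0.00202933.
Integral + boundary = 0.00678042.
Correction k=1: B_{2}/2! · (f^{(1)}(9) − f^{(1)}(4)) = 1/12 · (-6.77404e-05 − (-0.00390625)) = 0.000319876.

S_1 ≈ 0.00710029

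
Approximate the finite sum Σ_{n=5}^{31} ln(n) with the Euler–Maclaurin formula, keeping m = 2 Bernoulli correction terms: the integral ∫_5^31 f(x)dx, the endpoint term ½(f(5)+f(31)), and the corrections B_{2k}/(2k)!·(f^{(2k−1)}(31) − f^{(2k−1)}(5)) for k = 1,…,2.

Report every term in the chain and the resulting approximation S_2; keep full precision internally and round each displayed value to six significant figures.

Integral: ∫_5^31 ln(x) dx = 72.4064.
Boundary: ½(f(5) + f(31)) = ½(1.60944 + 3.43399) = 2.52171.
Running total after boundary: 74.9281.
Order-1 term: 1/12 · (0.0322581 − 0.200000) = -0.0139785.
Running total after k=1: 74.9141.
Order-2 term: −1/720 · (6.71344e-05 − 0.0160000) = 2.21290e-05.

S_2 ≈ 74.9142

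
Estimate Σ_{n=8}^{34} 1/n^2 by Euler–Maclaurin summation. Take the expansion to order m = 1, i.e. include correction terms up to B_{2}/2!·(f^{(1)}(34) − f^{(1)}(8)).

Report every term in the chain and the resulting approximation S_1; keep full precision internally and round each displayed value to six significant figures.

Integral: ∫_8^34 1/x^2 dx = 0.0955882.
Boundary: ½(f(8) + f(34)) = ½(0.0156250 + 0.000865052) = 0.00824503.
Integral + boundary = 0.103833.
Correction k=1: B_{2}/2! · (f^{(1)}(34) − f^{(1)}(8)) = 1/12 · (-5.08854e-05 − (-0.00390625)) = 0.000321280.

S_1 ≈ 0.104155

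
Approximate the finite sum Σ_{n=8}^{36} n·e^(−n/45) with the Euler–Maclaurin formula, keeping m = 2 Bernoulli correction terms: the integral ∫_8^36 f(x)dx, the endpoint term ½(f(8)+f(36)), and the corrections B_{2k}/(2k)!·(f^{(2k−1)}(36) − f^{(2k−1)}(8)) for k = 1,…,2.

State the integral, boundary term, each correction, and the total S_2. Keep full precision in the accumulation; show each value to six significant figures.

S_2 ≈ 370.134

The integral term ∫_8^36 x·e^(−x/45) dx = 358.747.
Endpoint term: (f(8) + f(36))/2 = (6.69703 + 16.1758)/2 = 11.4364.
Integral + boundary = 370.184.
k=1: B_{2}/(2)! × [f^{(1)}(36) − f^{(1)}(8)] = 1/12 × (0.0898658 − 0.688306) = -0.0498700.
Partial sum through k=1: 370.134.
k=2: B_{4}/(4)! × [f^{(3)}(36) − f^{(3)}(8)] = −1/720 × (0.000488160 − 0.00116670) = 9.42413e-07.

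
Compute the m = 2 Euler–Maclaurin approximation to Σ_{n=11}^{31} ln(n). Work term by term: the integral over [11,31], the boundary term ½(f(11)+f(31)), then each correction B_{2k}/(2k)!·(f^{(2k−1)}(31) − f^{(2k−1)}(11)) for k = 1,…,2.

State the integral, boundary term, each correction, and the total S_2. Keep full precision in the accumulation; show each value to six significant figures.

S_2 ≈ 62.9878

Integral: ∫_11^31 ln(x) dx = 60.0768.
Endpoint term: (f(11) + f(31))/2 = (2.39790 + 3.43399)/2 = 2.91594.
Running total after boundary: 62.9927.
Correction k=1: B_{2}/2! · (f^{(1)}(31) − f^{(1)}(11)) = 1/12 · (0.0322581 − 0.0909091) = -0.00488759.
Partial sum through k=1: 62.9878.
Correction k=2: B_{4}/4! · (f^{(3)}(31) − f^{(3)}(11)) = −1/720 · (6.71344e-05 − 0.00150263) = 1.99374e-06.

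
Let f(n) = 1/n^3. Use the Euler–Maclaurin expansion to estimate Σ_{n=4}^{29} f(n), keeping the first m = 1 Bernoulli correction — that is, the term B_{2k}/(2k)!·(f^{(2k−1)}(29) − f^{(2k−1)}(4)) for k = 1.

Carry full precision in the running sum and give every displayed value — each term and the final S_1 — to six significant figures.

S_1 ≈ 0.0394647

∫_4^29 1/x^3 dx evaluates to 0.0306555.
Endpoint term: (f(4) + f(29))/2 = (0.0156250 + 4.10021e-05)/2 = 0.00783300.
So far: 0.0384885.
Order-1 term: 1/12 · (-4.24160e-06 − (-0.0117188)) = 0.000976209.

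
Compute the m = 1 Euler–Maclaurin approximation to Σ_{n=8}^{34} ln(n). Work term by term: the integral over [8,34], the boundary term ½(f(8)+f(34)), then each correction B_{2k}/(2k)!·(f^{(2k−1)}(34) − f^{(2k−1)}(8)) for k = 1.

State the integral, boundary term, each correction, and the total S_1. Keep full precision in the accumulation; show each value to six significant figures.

∫_8^34 ln(x) dx evaluates to 77.2607.
Endpoint term: (f(8) + f(34))/2 = (2.07944 + 3.52636)/2 = 2.80290.
So far: 80.0636.
k=1: B_{2}/(2)! × [f^{(1)}(34) − f^{(1)}(8)] = 1/12 × (0.0294118 − 0.125000) = -0.00796569.

S_1 ≈ 80.0557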